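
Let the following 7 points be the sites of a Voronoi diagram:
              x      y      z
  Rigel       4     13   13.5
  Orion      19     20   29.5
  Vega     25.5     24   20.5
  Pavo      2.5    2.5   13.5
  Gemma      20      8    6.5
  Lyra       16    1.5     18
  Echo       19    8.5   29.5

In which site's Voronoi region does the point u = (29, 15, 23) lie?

Since √ is increasing, it suffices to compare squared distances:
d²(u, Rigel) = 625 + 4 + 90.25 = 719.25
d²(u, Orion) = 100 + 25 + 42.25 = 167.25
d²(u, Vega) = 12.25 + 81 + 6.25 = 99.5
d²(u, Pavo) = 702.25 + 156.25 + 90.25 = 948.75
d²(u, Gemma) = 81 + 49 + 272.25 = 402.25
d²(u, Lyra) = 169 + 182.25 + 25 = 376.25
d²(u, Echo) = 100 + 42.25 + 42.25 = 184.5
Vega is nearest.

Vega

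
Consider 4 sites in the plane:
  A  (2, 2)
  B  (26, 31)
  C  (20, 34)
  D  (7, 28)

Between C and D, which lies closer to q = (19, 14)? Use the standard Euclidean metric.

D

Compare squared distances:
|qC|² = (19−20)² + (14−34)² = 1 + 400 = 401
|qD|² = (19−7)² + (14−28)² = 144 + 196 = 340
401 > 340, so D is closer.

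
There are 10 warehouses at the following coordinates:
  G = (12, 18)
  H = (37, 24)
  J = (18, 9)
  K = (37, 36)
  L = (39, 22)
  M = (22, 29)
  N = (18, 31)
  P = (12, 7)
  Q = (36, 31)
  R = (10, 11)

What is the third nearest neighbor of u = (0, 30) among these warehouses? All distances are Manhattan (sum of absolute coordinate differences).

d(u,G) = |0−12| + |30−18| = 12 + 12 = 24
d(u,H) = |0−37| + |30−24| = 37 + 6 = 43
d(u,J) = |0−18| + |30−9| = 18 + 21 = 39
d(u,K) = |0−37| + |30−36| = 37 + 6 = 43
d(u,L) = |0−39| + |30−22| = 39 + 8 = 47
d(u,M) = |0−22| + |30−29| = 22 + 1 = 23
d(u,N) = |0−18| + |30−31| = 18 + 1 = 19
d(u,P) = |0−12| + |30−7| = 12 + 23 = 35
d(u,Q) = |0−36| + |30−31| = 36 + 1 = 37
d(u,R) = |0−10| + |30−11| = 10 + 19 = 29
Sorted ascending: N, M, G, R, … — the third-nearest is G.

G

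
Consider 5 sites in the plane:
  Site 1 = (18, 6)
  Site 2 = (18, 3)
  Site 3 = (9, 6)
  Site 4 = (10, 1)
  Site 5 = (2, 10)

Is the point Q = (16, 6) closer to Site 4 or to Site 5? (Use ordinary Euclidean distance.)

Site 4

Compare squared distances:
d²(Q, Site 4) = (16−10)² + (6−1)² = 36 + 25 = 61
d²(Q, Site 5) = (16−2)² + (6−10)² = 196 + 16 = 212
61 < 212, so Site 4 is closer.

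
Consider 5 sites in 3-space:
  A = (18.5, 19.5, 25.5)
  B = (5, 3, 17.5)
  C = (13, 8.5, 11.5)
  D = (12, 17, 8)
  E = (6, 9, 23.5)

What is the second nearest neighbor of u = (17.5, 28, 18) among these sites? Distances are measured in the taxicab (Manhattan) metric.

D

d(u,A) = 1 + 8.5 + 7.5 = 17
d(u,B) = 12.5 + 25 + 0.5 = 38
d(u,C) = 4.5 + 19.5 + 6.5 = 30.5
d(u,D) = 5.5 + 11 + 10 = 26.5
d(u,E) = 11.5 + 19 + 5.5 = 36
Sorted ascending: A, D, C, … — the second-nearest is D.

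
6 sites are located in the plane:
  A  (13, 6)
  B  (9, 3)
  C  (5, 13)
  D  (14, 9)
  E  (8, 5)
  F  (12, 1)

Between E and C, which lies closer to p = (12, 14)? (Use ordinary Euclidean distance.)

Compare squared distances:
|pE|² = (12−8)² + (14−5)² = 16 + 81 = 97
|pC|² = (12−5)² + (14−13)² = 49 + 1 = 50
97 > 50, so C is closer.

C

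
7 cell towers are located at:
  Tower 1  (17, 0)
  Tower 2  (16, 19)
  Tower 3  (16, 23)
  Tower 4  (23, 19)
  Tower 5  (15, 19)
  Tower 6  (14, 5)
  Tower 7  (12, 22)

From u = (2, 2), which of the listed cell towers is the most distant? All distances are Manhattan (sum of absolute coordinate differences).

Tower 4

d(u, Tower 1) = |2−17| + |2−0| = 15 + 2 = 17
d(u, Tower 2) = |2−16| + |2−19| = 14 + 17 = 31
d(u, Tower 3) = |2−16| + |2−23| = 14 + 21 = 35
d(u, Tower 4) = |2−23| + |2−19| = 21 + 17 = 38
d(u, Tower 5) = |2−15| + |2−19| = 13 + 17 = 30
d(u, Tower 6) = |2−14| + |2−5| = 12 + 3 = 15
d(u, Tower 7) = |2−12| + |2−22| = 10 + 20 = 30
The largest is to Tower 4.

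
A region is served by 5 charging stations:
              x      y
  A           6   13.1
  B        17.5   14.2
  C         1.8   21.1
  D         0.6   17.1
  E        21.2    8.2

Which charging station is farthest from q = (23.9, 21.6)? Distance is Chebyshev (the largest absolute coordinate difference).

D

d(q,A) = max(17.9, 8.5) = 17.9
d(q,B) = max(6.4, 7.4) = 7.4
d(q,C) = max(22.1, 0.5) = 22.1
d(q,D) = max(23.3, 4.5) = 23.3
d(q,E) = max(2.7, 13.4) = 13.4
The largest is to D.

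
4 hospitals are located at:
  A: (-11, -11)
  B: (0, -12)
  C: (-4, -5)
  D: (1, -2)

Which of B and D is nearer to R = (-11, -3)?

Compare squared distances:
|RB|² = (-11−0)² + (-3−(-12))² = 121 + 81 = 202
|RD|² = (-11−1)² + (-3−(-2))² = 144 + 1 = 145
202 > 145, so D is closer.

D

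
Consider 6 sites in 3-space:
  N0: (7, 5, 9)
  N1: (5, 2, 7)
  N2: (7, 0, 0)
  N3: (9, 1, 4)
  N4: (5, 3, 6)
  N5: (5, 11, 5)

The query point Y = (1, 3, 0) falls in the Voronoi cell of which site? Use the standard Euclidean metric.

N2

Compare squared distances (the ordering matches that of the actual distances):
|YN0|² = (1−7)² + (3−5)² + (0−9)² = 36 + 4 + 81 = 121
|YN1|² = (1−5)² + (3−2)² + (0−7)² = 16 + 1 + 49 = 66
|YN2|² = (1−7)² + (3−0)² + (0−0)² = 36 + 9 + 0 = 45
|YN3|² = (1−9)² + (3−1)² + (0−4)² = 64 + 4 + 16 = 84
|YN4|² = (1−5)² + (3−3)² + (0−6)² = 16 + 0 + 36 = 52
|YN5|² = (1−5)² + (3−11)² + (0−5)² = 16 + 64 + 25 = 105
Minimum is at N2.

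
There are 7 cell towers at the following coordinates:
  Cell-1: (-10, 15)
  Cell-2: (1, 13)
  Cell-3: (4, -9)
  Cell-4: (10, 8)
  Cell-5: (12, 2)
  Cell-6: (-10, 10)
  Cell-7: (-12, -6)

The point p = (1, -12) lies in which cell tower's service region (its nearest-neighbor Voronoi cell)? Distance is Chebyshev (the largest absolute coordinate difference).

Cell-3

d(p, Cell-1) = max(11, 27) = 27
d(p, Cell-2) = max(0, 25) = 25
d(p, Cell-3) = max(3, 3) = 3
d(p, Cell-4) = max(9, 20) = 20
d(p, Cell-5) = max(11, 14) = 14
d(p, Cell-6) = max(11, 22) = 22
d(p, Cell-7) = max(13, 6) = 13
The smallest is to Cell-3, so p lies in the Voronoi region of Cell-3.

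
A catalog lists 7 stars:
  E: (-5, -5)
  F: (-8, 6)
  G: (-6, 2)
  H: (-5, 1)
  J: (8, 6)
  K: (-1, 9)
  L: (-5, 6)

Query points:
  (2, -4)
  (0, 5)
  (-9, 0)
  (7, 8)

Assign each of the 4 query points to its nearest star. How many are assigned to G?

(2, -4) — d² to each: E:50, F:200, G:100, H:74, J:136, K:178, L:149 → nearest is E
(0, 5) — d² to each: E:125, F:65, G:45, H:41, J:65, K:17, L:26 → nearest is K
(-9, 0) — d² to each: E:41, F:37, G:13, H:17, J:325, K:145, L:52 → nearest is G
(7, 8) — d² to each: E:313, F:229, G:205, H:193, J:5, K:65, L:148 → nearest is J
1 of the 4 points has G as nearest.

1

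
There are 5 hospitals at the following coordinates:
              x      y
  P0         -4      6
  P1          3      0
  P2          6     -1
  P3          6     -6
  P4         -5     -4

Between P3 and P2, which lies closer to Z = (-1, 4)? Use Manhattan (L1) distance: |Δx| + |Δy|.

d(Z,P3) = |-1−6| + |4−(-6)| = 7 + 10 = 17
d(Z,P2) = |-1−6| + |4−(-1)| = 7 + 5 = 12
17 > 12, so P2 is closer.

P2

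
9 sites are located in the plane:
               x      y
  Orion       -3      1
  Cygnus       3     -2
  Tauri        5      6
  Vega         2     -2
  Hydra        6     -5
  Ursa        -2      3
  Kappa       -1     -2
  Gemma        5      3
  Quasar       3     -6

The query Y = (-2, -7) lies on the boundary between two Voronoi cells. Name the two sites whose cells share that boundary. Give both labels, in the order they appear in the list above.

Squared distances from Y to each site:
d²(Y, Orion) = (-2−(-3))² + (-7−1)² = 1 + 64 = 65
d²(Y, Cygnus) = (-2−3)² + (-7−(-2))² = 25 + 25 = 50
d²(Y, Tauri) = (-2−5)² + (-7−6)² = 49 + 169 = 218
d²(Y, Vega) = (-2−2)² + (-7−(-2))² = 16 + 25 = 41
d²(Y, Hydra) = (-2−6)² + (-7−(-5))² = 64 + 4 = 68
d²(Y, Ursa) = (-2−(-2))² + (-7−3)² = 0 + 100 = 100
d²(Y, Kappa) = (-2−(-1))² + (-7−(-2))² = 1 + 25 = 26
d²(Y, Gemma) = (-2−5)² + (-7−3)² = 49 + 100 = 149
d²(Y, Quasar) = (-2−3)² + (-7−(-6))² = 25 + 1 = 26
Y is equidistant from Kappa and Quasar (both at squared distance 26), and every other site is strictly farther — so Y lies on the Kappa–Quasar Voronoi edge.

Kappa and Quasar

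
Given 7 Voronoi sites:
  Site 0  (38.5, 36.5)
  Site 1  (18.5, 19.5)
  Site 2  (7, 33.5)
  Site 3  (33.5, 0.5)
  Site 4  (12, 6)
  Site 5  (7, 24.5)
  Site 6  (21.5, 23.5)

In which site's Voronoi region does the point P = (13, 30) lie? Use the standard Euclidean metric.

Site 2

Compare squared distances (the ordering matches that of the actual distances):
d²(P, Site 0) = (13−38.5)² + (30−36.5)² = 650.25 + 42.25 = 692.5
d²(P, Site 1) = (13−18.5)² + (30−19.5)² = 30.25 + 110.25 = 140.5
d²(P, Site 2) = (13−7)² + (30−33.5)² = 36 + 12.25 = 48.25
d²(P, Site 3) = (13−33.5)² + (30−0.5)² = 420.25 + 870.25 = 1290.5
d²(P, Site 4) = (13−12)² + (30−6)² = 1 + 576 = 577
d²(P, Site 5) = (13−7)² + (30−24.5)² = 36 + 30.25 = 66.25
d²(P, Site 6) = (13−21.5)² + (30−23.5)² = 72.25 + 42.25 = 114.5
Minimum is at Site 2.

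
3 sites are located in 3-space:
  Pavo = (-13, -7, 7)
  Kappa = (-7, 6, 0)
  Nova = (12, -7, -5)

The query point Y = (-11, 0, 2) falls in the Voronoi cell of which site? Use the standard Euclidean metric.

Since √ is increasing, it suffices to compare squared distances:
d²(Y, Pavo) = (-11−(-13))² + (0−(-7))² + (2−7)² = 4 + 49 + 25 = 78
d²(Y, Kappa) = (-11−(-7))² + (0−6)² + (2−0)² = 16 + 36 + 4 = 56
d²(Y, Nova) = (-11−12)² + (0−(-7))² + (2−(-5))² = 529 + 49 + 49 = 627
Kappa is nearest.

Kappa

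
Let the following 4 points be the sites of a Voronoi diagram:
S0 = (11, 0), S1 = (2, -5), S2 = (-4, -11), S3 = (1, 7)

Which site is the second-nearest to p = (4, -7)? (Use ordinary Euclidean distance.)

S2

Squared Euclidean distances:
|pS0|² = (4−11)² + (-7−0)² = 49 + 49 = 98
|pS1|² = (4−2)² + (-7−(-5))² = 4 + 4 = 8
|pS2|² = (4−(-4))² + (-7−(-11))² = 64 + 16 = 80
|pS3|² = (4−1)² + (-7−7)² = 9 + 196 = 205
Sorted ascending: S1, S2, S0, … — the second-nearest is S2.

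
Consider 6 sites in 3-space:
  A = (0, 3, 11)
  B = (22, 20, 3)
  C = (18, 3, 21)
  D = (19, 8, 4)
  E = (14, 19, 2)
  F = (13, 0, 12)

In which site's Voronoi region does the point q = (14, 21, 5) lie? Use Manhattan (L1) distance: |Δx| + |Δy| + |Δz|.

E

d(q,A) = |14−0| + |21−3| + |5−11| = 14 + 18 + 6 = 38
d(q,B) = |14−22| + |21−20| + |5−3| = 8 + 1 + 2 = 11
d(q,C) = |14−18| + |21−3| + |5−21| = 4 + 18 + 16 = 38
d(q,D) = |14−19| + |21−8| + |5−4| = 5 + 13 + 1 = 19
d(q,E) = |14−14| + |21−19| + |5−2| = 0 + 2 + 3 = 5
d(q,F) = |14−13| + |21−0| + |5−12| = 1 + 21 + 7 = 29
The smallest is to E, so q lies in the Voronoi region of E.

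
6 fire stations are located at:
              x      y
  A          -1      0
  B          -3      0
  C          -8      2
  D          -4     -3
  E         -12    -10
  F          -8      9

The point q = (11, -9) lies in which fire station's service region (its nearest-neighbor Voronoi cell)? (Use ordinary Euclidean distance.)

Squared Euclidean distances:
|qA|² = (11−(-1))² + (-9−0)² = 144 + 81 = 225
|qB|² = (11−(-3))² + (-9−0)² = 196 + 81 = 277
|qC|² = (11−(-8))² + (-9−2)² = 361 + 121 = 482
|qD|² = (11−(-4))² + (-9−(-3))² = 225 + 36 = 261
|qE|² = (11−(-12))² + (-9−(-10))² = 529 + 1 = 530
|qF|² = (11−(-8))² + (-9−9)² = 361 + 324 = 685
A is nearest.

A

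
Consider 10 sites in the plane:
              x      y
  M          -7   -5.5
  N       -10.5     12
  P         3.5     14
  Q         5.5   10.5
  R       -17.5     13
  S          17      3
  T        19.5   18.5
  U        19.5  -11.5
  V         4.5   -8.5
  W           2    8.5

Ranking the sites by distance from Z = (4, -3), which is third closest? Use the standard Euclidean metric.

Squared Euclidean distances:
|ZM|² = (4−(-7))² + (-3−(-5.5))² = 121 + 6.25 = 127.25
|ZN|² = (4−(-10.5))² + (-3−12)² = 210.25 + 225 = 435.25
|ZP|² = (4−3.5)² + (-3−14)² = 0.25 + 289 = 289.25
|ZQ|² = (4−5.5)² + (-3−10.5)² = 2.25 + 182.25 = 184.5
|ZR|² = (4−(-17.5))² + (-3−13)² = 462.25 + 256 = 718.25
|ZS|² = (4−17)² + (-3−3)² = 169 + 36 = 205
|ZT|² = (4−19.5)² + (-3−18.5)² = 240.25 + 462.25 = 702.5
|ZU|² = (4−19.5)² + (-3−(-11.5))² = 240.25 + 72.25 = 312.5
|ZV|² = (4−4.5)² + (-3−(-8.5))² = 0.25 + 30.25 = 30.5
|ZW|² = (4−2)² + (-3−8.5)² = 4 + 132.25 = 136.25
Sorted ascending: V, M, W, Q, … — the third-nearest is W.

W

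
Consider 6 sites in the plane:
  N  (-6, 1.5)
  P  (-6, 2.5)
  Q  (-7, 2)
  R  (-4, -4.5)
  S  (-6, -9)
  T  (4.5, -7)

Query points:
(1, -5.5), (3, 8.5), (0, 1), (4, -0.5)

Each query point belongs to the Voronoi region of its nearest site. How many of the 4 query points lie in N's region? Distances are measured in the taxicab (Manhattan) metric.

1

(1, -5.5) — d to each: N:14, P:15, Q:15.5, R:6, S:10.5, T:5 → nearest is T
(3, 8.5) — d to each: N:16, P:15, Q:16.5, R:20, S:26.5, T:17 → nearest is P
(0, 1) — d to each: N:6.5, P:7.5, Q:8, R:9.5, S:16, T:12.5 → nearest is N
(4, -0.5) — d to each: N:12, P:13, Q:13.5, R:12, S:18.5, T:7 → nearest is T
1 of the 4 points has N as nearest.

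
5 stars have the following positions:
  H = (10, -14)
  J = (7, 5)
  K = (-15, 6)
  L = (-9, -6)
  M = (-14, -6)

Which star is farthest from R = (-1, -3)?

K

Squared Euclidean distances:
|RH|² = 121 + 121 = 242
|RJ|² = 64 + 64 = 128
|RK|² = 196 + 81 = 277
|RL|² = 64 + 9 = 73
|RM|² = 169 + 9 = 178
The largest is to K.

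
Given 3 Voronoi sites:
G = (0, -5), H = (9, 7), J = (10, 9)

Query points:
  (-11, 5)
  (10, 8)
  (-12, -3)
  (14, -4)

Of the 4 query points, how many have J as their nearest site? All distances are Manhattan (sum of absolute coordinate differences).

1

(-11, 5) — d to each: G:21, H:22, J:25 → nearest is G
(10, 8) — d to each: G:23, H:2, J:1 → nearest is J
(-12, -3) — d to each: G:14, H:31, J:34 → nearest is G
(14, -4) — d to each: G:15, H:16, J:17 → nearest is G
1 of the 4 points has J as nearest.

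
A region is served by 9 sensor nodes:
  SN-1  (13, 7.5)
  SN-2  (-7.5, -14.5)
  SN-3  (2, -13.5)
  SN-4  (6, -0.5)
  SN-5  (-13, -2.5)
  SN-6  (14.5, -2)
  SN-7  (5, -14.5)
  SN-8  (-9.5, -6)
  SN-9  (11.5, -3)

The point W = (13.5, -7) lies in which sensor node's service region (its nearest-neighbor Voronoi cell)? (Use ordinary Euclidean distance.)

SN-9

Compare squared distances (the ordering matches that of the actual distances):
d²(W, SN-1) = (13.5−13)² + (-7−7.5)² = 0.25 + 210.25 = 210.5
d²(W, SN-2) = (13.5−(-7.5))² + (-7−(-14.5))² = 441 + 56.25 = 497.25
d²(W, SN-3) = (13.5−2)² + (-7−(-13.5))² = 132.25 + 42.25 = 174.5
d²(W, SN-4) = (13.5−6)² + (-7−(-0.5))² = 56.25 + 42.25 = 98.5
d²(W, SN-5) = (13.5−(-13))² + (-7−(-2.5))² = 702.25 + 20.25 = 722.5
d²(W, SN-6) = (13.5−14.5)² + (-7−(-2))² = 1 + 25 = 26
d²(W, SN-7) = (13.5−5)² + (-7−(-14.5))² = 72.25 + 56.25 = 128.5
d²(W, SN-8) = (13.5−(-9.5))² + (-7−(-6))² = 529 + 1 = 530
d²(W, SN-9) = (13.5−11.5)² + (-7−(-3))² = 4 + 16 = 20
Minimum is at SN-9.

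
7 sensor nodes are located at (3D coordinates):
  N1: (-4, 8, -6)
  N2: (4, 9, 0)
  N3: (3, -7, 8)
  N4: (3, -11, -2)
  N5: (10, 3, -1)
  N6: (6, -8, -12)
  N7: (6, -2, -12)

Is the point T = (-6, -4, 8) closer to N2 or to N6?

Compare squared distances:
|TN2|² = (-6−4)² + (-4−9)² + (8−0)² = 100 + 169 + 64 = 333
|TN6|² = (-6−6)² + (-4−(-8))² + (8−(-12))² = 144 + 16 + 400 = 560
333 < 560, so N2 is closer.

N2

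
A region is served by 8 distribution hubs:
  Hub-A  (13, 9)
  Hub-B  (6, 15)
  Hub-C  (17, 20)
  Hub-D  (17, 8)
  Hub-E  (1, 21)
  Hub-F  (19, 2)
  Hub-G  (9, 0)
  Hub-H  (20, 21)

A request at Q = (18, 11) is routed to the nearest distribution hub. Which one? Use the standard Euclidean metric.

Hub-D

Compare squared distances (the ordering matches that of the actual distances):
d²(Q, Hub-A) = (18−13)² + (11−9)² = 25 + 4 = 29
d²(Q, Hub-B) = (18−6)² + (11−15)² = 144 + 16 = 160
d²(Q, Hub-C) = (18−17)² + (11−20)² = 1 + 81 = 82
d²(Q, Hub-D) = (18−17)² + (11−8)² = 1 + 9 = 10
d²(Q, Hub-E) = (18−1)² + (11−21)² = 289 + 100 = 389
d²(Q, Hub-F) = (18−19)² + (11−2)² = 1 + 81 = 82
d²(Q, Hub-G) = (18−9)² + (11−0)² = 81 + 121 = 202
d²(Q, Hub-H) = (18−20)² + (11−21)² = 4 + 100 = 104
Minimum is at Hub-D.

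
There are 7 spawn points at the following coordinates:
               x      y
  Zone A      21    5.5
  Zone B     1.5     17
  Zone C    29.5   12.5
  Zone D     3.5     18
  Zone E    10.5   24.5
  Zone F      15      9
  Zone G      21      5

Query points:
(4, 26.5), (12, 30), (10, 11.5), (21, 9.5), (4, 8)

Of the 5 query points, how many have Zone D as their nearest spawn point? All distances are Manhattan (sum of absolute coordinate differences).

(4, 26.5) — d to each: Zone A:38, Zone B:12, Zone C:39.5, Zone D:9, Zone E:8.5, Zone F:28.5, Zone G:38.5 → nearest is Zone E
(12, 30) — d to each: Zone A:33.5, Zone B:23.5, Zone C:35, Zone D:20.5, Zone E:7, Zone F:24, Zone G:34 → nearest is Zone E
(10, 11.5) — d to each: Zone A:17, Zone B:14, Zone C:20.5, Zone D:13, Zone E:13.5, Zone F:7.5, Zone G:17.5 → nearest is Zone F
(21, 9.5) — d to each: Zone A:4, Zone B:27, Zone C:11.5, Zone D:26, Zone E:25.5, Zone F:6.5, Zone G:4.5 → nearest is Zone A
(4, 8) — d to each: Zone A:19.5, Zone B:11.5, Zone C:30, Zone D:10.5, Zone E:23, Zone F:12, Zone G:20 → nearest is Zone D
1 of the 5 points has Zone D as nearest.

1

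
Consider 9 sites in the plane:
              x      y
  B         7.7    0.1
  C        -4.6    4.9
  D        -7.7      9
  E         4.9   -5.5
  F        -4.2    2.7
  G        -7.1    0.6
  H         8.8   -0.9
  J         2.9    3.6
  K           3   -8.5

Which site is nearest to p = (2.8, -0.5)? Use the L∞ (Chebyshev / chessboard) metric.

J

d(p,B) = max(4.9, 0.6) = 4.9
d(p,C) = max(7.4, 5.4) = 7.4
d(p,D) = max(10.5, 9.5) = 10.5
d(p,E) = max(2.1, 5) = 5
d(p,F) = max(7, 3.2) = 7
d(p,G) = max(9.9, 1.1) = 9.9
d(p,H) = max(6, 0.4) = 6
d(p,J) = max(0.1, 4.1) = 4.1
d(p,K) = max(0.2, 8) = 8
Minimum is at J.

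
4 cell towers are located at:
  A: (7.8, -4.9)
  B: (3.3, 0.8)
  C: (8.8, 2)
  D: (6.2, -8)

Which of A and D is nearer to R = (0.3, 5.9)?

Compare squared distances:
|RA|² = (0.3−7.8)² + (5.9−(-4.9))² = 56.25 + 116.64 = 172.89
|RD|² = (0.3−6.2)² + (5.9−(-8))² = 34.81 + 193.21 = 228.02
172.89 < 228.02, so A is closer.

A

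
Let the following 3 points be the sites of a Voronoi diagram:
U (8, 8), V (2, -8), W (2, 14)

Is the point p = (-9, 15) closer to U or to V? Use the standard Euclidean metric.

Compare squared distances:
|pU|² = (-9−8)² + (15−8)² = 289 + 49 = 338
|pV|² = (-9−2)² + (15−(-8))² = 121 + 529 = 650
338 < 650, so U is closer.

U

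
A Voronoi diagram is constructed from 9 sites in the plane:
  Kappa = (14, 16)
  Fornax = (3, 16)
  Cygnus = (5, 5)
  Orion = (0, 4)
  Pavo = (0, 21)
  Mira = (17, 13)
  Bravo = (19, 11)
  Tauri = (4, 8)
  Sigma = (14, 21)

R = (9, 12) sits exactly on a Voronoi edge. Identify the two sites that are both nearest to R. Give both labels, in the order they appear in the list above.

Squared distances from R to each site:
d²(R, Kappa) = (9−14)² + (12−16)² = 25 + 16 = 41
d²(R, Fornax) = (9−3)² + (12−16)² = 36 + 16 = 52
d²(R, Cygnus) = (9−5)² + (12−5)² = 16 + 49 = 65
d²(R, Orion) = (9−0)² + (12−4)² = 81 + 64 = 145
d²(R, Pavo) = (9−0)² + (12−21)² = 81 + 81 = 162
d²(R, Mira) = (9−17)² + (12−13)² = 64 + 1 = 65
d²(R, Bravo) = (9−19)² + (12−11)² = 100 + 1 = 101
d²(R, Tauri) = (9−4)² + (12−8)² = 25 + 16 = 41
d²(R, Sigma) = (9−14)² + (12−21)² = 25 + 81 = 106
R is equidistant from Kappa and Tauri (both at squared distance 41), and every other site is strictly farther — so R lies on the Kappa–Tauri Voronoi edge.

Kappa and Tauri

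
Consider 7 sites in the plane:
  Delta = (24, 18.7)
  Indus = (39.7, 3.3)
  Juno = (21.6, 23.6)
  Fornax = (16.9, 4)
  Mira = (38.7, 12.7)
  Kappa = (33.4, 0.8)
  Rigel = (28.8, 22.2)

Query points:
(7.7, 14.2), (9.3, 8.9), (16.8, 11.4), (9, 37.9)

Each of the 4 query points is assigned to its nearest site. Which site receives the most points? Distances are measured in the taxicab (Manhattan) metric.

Fornax

(7.7, 14.2) — d to each: Delta:20.8, Indus:42.9, Juno:23.3, Fornax:19.4, Mira:32.5, Kappa:39.1, Rigel:29.1 → nearest is Fornax
(9.3, 8.9) — d to each: Delta:24.5, Indus:36, Juno:27, Fornax:12.5, Mira:33.2, Kappa:32.2, Rigel:32.8 → nearest is Fornax
(16.8, 11.4) — d to each: Delta:14.5, Indus:31, Juno:17, Fornax:7.5, Mira:23.2, Kappa:27.2, Rigel:22.8 → nearest is Fornax
(9, 37.9) — d to each: Delta:34.2, Indus:65.3, Juno:26.9, Fornax:41.8, Mira:54.9, Kappa:61.5, Rigel:35.5 → nearest is Juno
Tally — Juno:1, Fornax:3. Fornax captures the most (3).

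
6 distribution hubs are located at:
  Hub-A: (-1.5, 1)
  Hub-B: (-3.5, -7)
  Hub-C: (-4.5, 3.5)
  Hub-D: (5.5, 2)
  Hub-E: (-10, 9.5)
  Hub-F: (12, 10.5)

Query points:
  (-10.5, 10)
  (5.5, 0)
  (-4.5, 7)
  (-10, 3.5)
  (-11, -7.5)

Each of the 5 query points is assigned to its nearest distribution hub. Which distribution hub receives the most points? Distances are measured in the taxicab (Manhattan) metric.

(-10.5, 10) — d to each: Hub-A:18, Hub-B:24, Hub-C:12.5, Hub-D:24, Hub-E:1, Hub-F:23 → nearest is Hub-E
(5.5, 0) — d to each: Hub-A:8, Hub-B:16, Hub-C:13.5, Hub-D:2, Hub-E:25, Hub-F:17 → nearest is Hub-D
(-4.5, 7) — d to each: Hub-A:9, Hub-B:15, Hub-C:3.5, Hub-D:15, Hub-E:8, Hub-F:20 → nearest is Hub-C
(-10, 3.5) — d to each: Hub-A:11, Hub-B:17, Hub-C:5.5, Hub-D:17, Hub-E:6, Hub-F:29 → nearest is Hub-C
(-11, -7.5) — d to each: Hub-A:18, Hub-B:8, Hub-C:17.5, Hub-D:26, Hub-E:18, Hub-F:41 → nearest is Hub-B
Tally — Hub-B:1, Hub-C:2, Hub-D:1, Hub-E:1. Hub-C captures the most (2).

Hub-C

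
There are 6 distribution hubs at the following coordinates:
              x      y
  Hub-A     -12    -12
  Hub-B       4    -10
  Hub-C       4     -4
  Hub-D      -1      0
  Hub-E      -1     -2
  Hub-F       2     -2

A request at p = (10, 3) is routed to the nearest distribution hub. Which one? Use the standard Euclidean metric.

Squared Euclidean distances:
d²(p, Hub-A) = (10−(-12))² + (3−(-12))² = 484 + 225 = 709
d²(p, Hub-B) = (10−4)² + (3−(-10))² = 36 + 169 = 205
d²(p, Hub-C) = (10−4)² + (3−(-4))² = 36 + 49 = 85
d²(p, Hub-D) = (10−(-1))² + (3−0)² = 121 + 9 = 130
d²(p, Hub-E) = (10−(-1))² + (3−(-2))² = 121 + 25 = 146
d²(p, Hub-F) = (10−2)² + (3−(-2))² = 64 + 25 = 89
Hub-C is nearest.

Hub-C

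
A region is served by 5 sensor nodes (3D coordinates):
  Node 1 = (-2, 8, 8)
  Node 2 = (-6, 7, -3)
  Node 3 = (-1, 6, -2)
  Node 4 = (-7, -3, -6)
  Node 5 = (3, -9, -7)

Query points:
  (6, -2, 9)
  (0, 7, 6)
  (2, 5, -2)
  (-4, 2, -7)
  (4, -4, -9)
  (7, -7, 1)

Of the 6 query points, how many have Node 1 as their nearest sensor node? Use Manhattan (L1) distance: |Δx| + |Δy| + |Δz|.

2

(6, -2, 9) — d to each: Node 1:19, Node 2:33, Node 3:26, Node 4:29, Node 5:26 → nearest is Node 1
(0, 7, 6) — d to each: Node 1:5, Node 2:15, Node 3:10, Node 4:29, Node 5:32 → nearest is Node 1
(2, 5, -2) — d to each: Node 1:17, Node 2:11, Node 3:4, Node 4:21, Node 5:20 → nearest is Node 3
(-4, 2, -7) — d to each: Node 1:23, Node 2:11, Node 3:12, Node 4:9, Node 5:18 → nearest is Node 4
(4, -4, -9) — d to each: Node 1:35, Node 2:27, Node 3:22, Node 4:15, Node 5:8 → nearest is Node 5
(7, -7, 1) — d to each: Node 1:31, Node 2:31, Node 3:24, Node 4:25, Node 5:14 → nearest is Node 5
2 of the 6 points have Node 1 as nearest.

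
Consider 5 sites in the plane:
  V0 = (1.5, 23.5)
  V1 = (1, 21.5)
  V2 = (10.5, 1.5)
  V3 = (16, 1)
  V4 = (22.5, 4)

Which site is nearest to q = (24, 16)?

Compare squared distances (the ordering matches that of the actual distances):
|qV0|² = (24−1.5)² + (16−23.5)² = 506.25 + 56.25 = 562.5
|qV1|² = (24−1)² + (16−21.5)² = 529 + 30.25 = 559.25
|qV2|² = (24−10.5)² + (16−1.5)² = 182.25 + 210.25 = 392.5
|qV3|² = (24−16)² + (16−1)² = 64 + 225 = 289
|qV4|² = (24−22.5)² + (16−4)² = 2.25 + 144 = 146.25
The smallest is to V4, so q lies in the Voronoi region of V4.

V4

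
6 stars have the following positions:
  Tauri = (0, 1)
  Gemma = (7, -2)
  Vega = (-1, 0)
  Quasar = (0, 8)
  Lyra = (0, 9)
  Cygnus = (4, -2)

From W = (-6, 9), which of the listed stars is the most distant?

Gemma

Compare squared distances (the ordering matches that of the actual distances):
d²(W, Tauri) = (-6−0)² + (9−1)² = 36 + 64 = 100
d²(W, Gemma) = (-6−7)² + (9−(-2))² = 169 + 121 = 290
d²(W, Vega) = (-6−(-1))² + (9−0)² = 25 + 81 = 106
d²(W, Quasar) = (-6−0)² + (9−8)² = 36 + 1 = 37
d²(W, Lyra) = (-6−0)² + (9−9)² = 36 + 0 = 36
d²(W, Cygnus) = (-6−4)² + (9−(-2))² = 100 + 121 = 221
The largest is to Gemma.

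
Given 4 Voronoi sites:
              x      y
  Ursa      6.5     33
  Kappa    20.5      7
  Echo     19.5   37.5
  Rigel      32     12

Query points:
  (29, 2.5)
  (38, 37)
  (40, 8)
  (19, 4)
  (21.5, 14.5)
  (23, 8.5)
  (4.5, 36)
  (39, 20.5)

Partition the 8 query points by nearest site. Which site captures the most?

Kappa

(29, 2.5) — d² to each: Ursa:1436.5, Kappa:92.5, Echo:1315.25, Rigel:99.25 → nearest is Kappa
(38, 37) — d² to each: Ursa:1008.25, Kappa:1206.25, Echo:342.5, Rigel:661 → nearest is Echo
(40, 8) — d² to each: Ursa:1747.25, Kappa:381.25, Echo:1290.5, Rigel:80 → nearest is Rigel
(19, 4) — d² to each: Ursa:997.25, Kappa:11.25, Echo:1122.5, Rigel:233 → nearest is Kappa
(21.5, 14.5) — d² to each: Ursa:567.25, Kappa:57.25, Echo:533, Rigel:116.5 → nearest is Kappa
(23, 8.5) — d² to each: Ursa:872.5, Kappa:8.5, Echo:853.25, Rigel:93.25 → nearest is Kappa
(4.5, 36) — d² to each: Ursa:13, Kappa:1097, Echo:227.25, Rigel:1332.25 → nearest is Ursa
(39, 20.5) — d² to each: Ursa:1212.5, Kappa:524.5, Echo:669.25, Rigel:121.25 → nearest is Rigel
Tally — Ursa:1, Kappa:4, Echo:1, Rigel:2. Kappa captures the most (4).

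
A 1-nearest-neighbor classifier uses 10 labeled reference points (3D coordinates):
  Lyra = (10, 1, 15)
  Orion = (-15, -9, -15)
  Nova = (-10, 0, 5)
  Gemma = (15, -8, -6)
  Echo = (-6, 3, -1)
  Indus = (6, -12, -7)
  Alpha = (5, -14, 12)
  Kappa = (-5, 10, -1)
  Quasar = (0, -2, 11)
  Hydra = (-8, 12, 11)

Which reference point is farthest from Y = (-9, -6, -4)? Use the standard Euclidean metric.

Compare squared distances (the ordering matches that of the actual distances):
d²(Y, Lyra) = 361 + 49 + 361 = 771
d²(Y, Orion) = 36 + 9 + 121 = 166
d²(Y, Nova) = 1 + 36 + 81 = 118
d²(Y, Gemma) = 576 + 4 + 4 = 584
d²(Y, Echo) = 9 + 81 + 9 = 99
d²(Y, Indus) = 225 + 36 + 9 = 270
d²(Y, Alpha) = 196 + 64 + 256 = 516
d²(Y, Kappa) = 16 + 256 + 9 = 281
d²(Y, Quasar) = 81 + 16 + 225 = 322
d²(Y, Hydra) = 1 + 324 + 225 = 550
The largest is to Lyra.

Lyra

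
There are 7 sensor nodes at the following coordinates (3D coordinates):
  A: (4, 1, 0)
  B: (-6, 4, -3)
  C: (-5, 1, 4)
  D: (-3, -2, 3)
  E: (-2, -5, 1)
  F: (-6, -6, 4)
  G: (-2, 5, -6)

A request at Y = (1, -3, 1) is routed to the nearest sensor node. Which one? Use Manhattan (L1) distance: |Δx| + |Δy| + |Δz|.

d(Y,A) = 3 + 4 + 1 = 8
d(Y,B) = 7 + 7 + 4 = 18
d(Y,C) = 6 + 4 + 3 = 13
d(Y,D) = 4 + 1 + 2 = 7
d(Y,E) = 3 + 2 + 0 = 5
d(Y,F) = 7 + 3 + 3 = 13
d(Y,G) = 3 + 8 + 7 = 18
Minimum is at E.

E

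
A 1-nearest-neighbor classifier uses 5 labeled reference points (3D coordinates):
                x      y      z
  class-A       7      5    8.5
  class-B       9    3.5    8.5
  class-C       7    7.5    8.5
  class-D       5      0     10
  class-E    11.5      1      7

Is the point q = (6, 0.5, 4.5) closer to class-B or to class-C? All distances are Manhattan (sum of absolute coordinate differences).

d(q, class-B) = |6−9| + |0.5−3.5| + |4.5−8.5| = 3 + 3 + 4 = 10
d(q, class-C) = |6−7| + |0.5−7.5| + |4.5−8.5| = 1 + 7 + 4 = 12
10 < 12, so class-B is closer.

class-B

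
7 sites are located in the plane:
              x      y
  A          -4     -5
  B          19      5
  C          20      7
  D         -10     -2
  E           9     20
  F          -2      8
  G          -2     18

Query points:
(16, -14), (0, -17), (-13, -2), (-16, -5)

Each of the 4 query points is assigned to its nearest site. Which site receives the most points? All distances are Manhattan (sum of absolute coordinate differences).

(16, -14) — d to each: A:29, B:22, C:25, D:38, E:41, F:40, G:50 → nearest is B
(0, -17) — d to each: A:16, B:41, C:44, D:25, E:46, F:27, G:37 → nearest is A
(-13, -2) — d to each: A:12, B:39, C:42, D:3, E:44, F:21, G:31 → nearest is D
(-16, -5) — d to each: A:12, B:45, C:48, D:9, E:50, F:27, G:37 → nearest is D
Tally — A:1, B:1, D:2. D captures the most (2).

D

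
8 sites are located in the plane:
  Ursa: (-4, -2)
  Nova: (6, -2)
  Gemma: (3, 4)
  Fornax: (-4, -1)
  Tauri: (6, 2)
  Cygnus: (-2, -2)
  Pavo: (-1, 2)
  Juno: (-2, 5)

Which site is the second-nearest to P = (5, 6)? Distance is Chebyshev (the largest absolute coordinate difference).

d(P, Ursa) = max(9, 8) = 9
d(P, Nova) = max(1, 8) = 8
d(P, Gemma) = max(2, 2) = 2
d(P, Fornax) = max(9, 7) = 9
d(P, Tauri) = max(1, 4) = 4
d(P, Cygnus) = max(7, 8) = 8
d(P, Pavo) = max(6, 4) = 6
d(P, Juno) = max(7, 1) = 7
Sorted ascending: Gemma, Tauri, Pavo, … — the second-nearest is Tauri.

Tauri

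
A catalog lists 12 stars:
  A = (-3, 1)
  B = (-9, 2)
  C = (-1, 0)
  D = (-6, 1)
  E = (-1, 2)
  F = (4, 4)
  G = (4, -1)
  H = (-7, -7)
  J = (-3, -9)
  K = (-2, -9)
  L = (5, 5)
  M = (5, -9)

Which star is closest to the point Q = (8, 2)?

L

Squared Euclidean distances:
|QA|² = 121 + 1 = 122
|QB|² = 289 + 0 = 289
|QC|² = 81 + 4 = 85
|QD|² = 196 + 1 = 197
|QE|² = 81 + 0 = 81
|QF|² = 16 + 4 = 20
|QG|² = 16 + 9 = 25
|QH|² = 225 + 81 = 306
|QJ|² = 121 + 121 = 242
|QK|² = 100 + 121 = 221
|QL|² = 9 + 9 = 18
|QM|² = 9 + 121 = 130
The smallest is to L, so Q lies in the Voronoi region of L.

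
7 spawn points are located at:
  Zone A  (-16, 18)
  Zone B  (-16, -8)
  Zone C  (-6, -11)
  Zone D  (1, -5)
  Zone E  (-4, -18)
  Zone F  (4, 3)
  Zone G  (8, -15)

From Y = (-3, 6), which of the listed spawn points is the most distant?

Compare squared distances (the ordering matches that of the actual distances):
d²(Y, Zone A) = (-3−(-16))² + (6−18)² = 169 + 144 = 313
d²(Y, Zone B) = (-3−(-16))² + (6−(-8))² = 169 + 196 = 365
d²(Y, Zone C) = (-3−(-6))² + (6−(-11))² = 9 + 289 = 298
d²(Y, Zone D) = (-3−1)² + (6−(-5))² = 16 + 121 = 137
d²(Y, Zone E) = (-3−(-4))² + (6−(-18))² = 1 + 576 = 577
d²(Y, Zone F) = (-3−4)² + (6−3)² = 49 + 9 = 58
d²(Y, Zone G) = (-3−8)² + (6−(-15))² = 121 + 441 = 562
The largest is to Zone E.

Zone E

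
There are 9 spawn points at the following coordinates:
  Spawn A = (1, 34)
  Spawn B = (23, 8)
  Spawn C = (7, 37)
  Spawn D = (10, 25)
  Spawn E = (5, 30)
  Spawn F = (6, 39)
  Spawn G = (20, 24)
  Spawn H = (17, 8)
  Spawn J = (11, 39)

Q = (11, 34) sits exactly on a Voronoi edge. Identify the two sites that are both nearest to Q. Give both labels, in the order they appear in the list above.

Squared distances from Q to each site:
d²(Q, Spawn A) = (11−1)² + (34−34)² = 100 + 0 = 100
d²(Q, Spawn B) = (11−23)² + (34−8)² = 144 + 676 = 820
d²(Q, Spawn C) = (11−7)² + (34−37)² = 16 + 9 = 25
d²(Q, Spawn D) = (11−10)² + (34−25)² = 1 + 81 = 82
d²(Q, Spawn E) = (11−5)² + (34−30)² = 36 + 16 = 52
d²(Q, Spawn F) = (11−6)² + (34−39)² = 25 + 25 = 50
d²(Q, Spawn G) = (11−20)² + (34−24)² = 81 + 100 = 181
d²(Q, Spawn H) = (11−17)² + (34−8)² = 36 + 676 = 712
d²(Q, Spawn J) = (11−11)² + (34−39)² = 0 + 25 = 25
Q is equidistant from Spawn C and Spawn J (both at squared distance 25), and every other site is strictly farther — so Q lies on the Spawn C–Spawn J Voronoi edge.

Spawn C and Spawn J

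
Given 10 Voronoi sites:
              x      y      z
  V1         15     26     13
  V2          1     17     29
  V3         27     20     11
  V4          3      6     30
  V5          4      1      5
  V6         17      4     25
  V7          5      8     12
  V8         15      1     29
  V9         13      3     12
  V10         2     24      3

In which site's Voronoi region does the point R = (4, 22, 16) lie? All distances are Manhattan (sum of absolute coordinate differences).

d(R,V1) = |4−15| + |22−26| + |16−13| = 11 + 4 + 3 = 18
d(R,V2) = |4−1| + |22−17| + |16−29| = 3 + 5 + 13 = 21
d(R,V3) = |4−27| + |22−20| + |16−11| = 23 + 2 + 5 = 30
d(R,V4) = |4−3| + |22−6| + |16−30| = 1 + 16 + 14 = 31
d(R,V5) = |4−4| + |22−1| + |16−5| = 0 + 21 + 11 = 32
d(R,V6) = |4−17| + |22−4| + |16−25| = 13 + 18 + 9 = 40
d(R,V7) = |4−5| + |22−8| + |16−12| = 1 + 14 + 4 = 19
d(R,V8) = |4−15| + |22−1| + |16−29| = 11 + 21 + 13 = 45
d(R,V9) = |4−13| + |22−3| + |16−12| = 9 + 19 + 4 = 32
d(R, V10) = |4−2| + |22−24| + |16−3| = 2 + 2 + 13 = 17
The smallest is to V10, so R lies in the Voronoi region of V10.

V10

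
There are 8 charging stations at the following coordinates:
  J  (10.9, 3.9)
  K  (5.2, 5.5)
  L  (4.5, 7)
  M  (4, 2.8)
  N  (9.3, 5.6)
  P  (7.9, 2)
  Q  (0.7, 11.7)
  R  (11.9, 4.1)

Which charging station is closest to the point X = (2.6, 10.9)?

Q

Compare squared distances (the ordering matches that of the actual distances):
|XJ|² = (2.6−10.9)² + (10.9−3.9)² = 68.89 + 49 = 117.89
|XK|² = (2.6−5.2)² + (10.9−5.5)² = 6.76 + 29.16 = 35.92
|XL|² = (2.6−4.5)² + (10.9−7)² = 3.61 + 15.21 = 18.82
|XM|² = (2.6−4)² + (10.9−2.8)² = 1.96 + 65.61 = 67.57
|XN|² = (2.6−9.3)² + (10.9−5.6)² = 44.89 + 28.09 = 72.98
|XP|² = (2.6−7.9)² + (10.9−2)² = 28.09 + 79.21 = 107.3
|XQ|² = (2.6−0.7)² + (10.9−11.7)² = 3.61 + 0.64 = 4.25
|XR|² = (2.6−11.9)² + (10.9−4.1)² = 86.49 + 46.24 = 132.73
Q is nearest.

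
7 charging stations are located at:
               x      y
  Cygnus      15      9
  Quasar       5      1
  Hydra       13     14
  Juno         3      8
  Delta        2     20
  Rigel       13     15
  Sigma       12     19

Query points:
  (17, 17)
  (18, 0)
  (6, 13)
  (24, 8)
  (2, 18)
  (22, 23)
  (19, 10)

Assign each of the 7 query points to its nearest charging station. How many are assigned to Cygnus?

3

(17, 17) — d² to each: Cygnus:68, Quasar:400, Hydra:25, Juno:277, Delta:234, Rigel:20, Sigma:29 → nearest is Rigel
(18, 0) — d² to each: Cygnus:90, Quasar:170, Hydra:221, Juno:289, Delta:656, Rigel:250, Sigma:397 → nearest is Cygnus
(6, 13) — d² to each: Cygnus:97, Quasar:145, Hydra:50, Juno:34, Delta:65, Rigel:53, Sigma:72 → nearest is Juno
(24, 8) — d² to each: Cygnus:82, Quasar:410, Hydra:157, Juno:441, Delta:628, Rigel:170, Sigma:265 → nearest is Cygnus
(2, 18) — d² to each: Cygnus:250, Quasar:298, Hydra:137, Juno:101, Delta:4, Rigel:130, Sigma:101 → nearest is Delta
(22, 23) — d² to each: Cygnus:245, Quasar:773, Hydra:162, Juno:586, Delta:409, Rigel:145, Sigma:116 → nearest is Sigma
(19, 10) — d² to each: Cygnus:17, Quasar:277, Hydra:52, Juno:260, Delta:389, Rigel:61, Sigma:130 → nearest is Cygnus
3 of the 7 points have Cygnus as nearest.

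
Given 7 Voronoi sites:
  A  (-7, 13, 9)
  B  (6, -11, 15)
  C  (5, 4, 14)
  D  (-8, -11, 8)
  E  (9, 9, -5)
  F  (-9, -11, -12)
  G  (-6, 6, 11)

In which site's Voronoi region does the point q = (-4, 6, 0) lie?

Compare squared distances (the ordering matches that of the actual distances):
|qA|² = (-4−(-7))² + (6−13)² + (0−9)² = 9 + 49 + 81 = 139
|qB|² = (-4−6)² + (6−(-11))² + (0−15)² = 100 + 289 + 225 = 614
|qC|² = (-4−5)² + (6−4)² + (0−14)² = 81 + 4 + 196 = 281
|qD|² = (-4−(-8))² + (6−(-11))² + (0−8)² = 16 + 289 + 64 = 369
|qE|² = (-4−9)² + (6−9)² + (0−(-5))² = 169 + 9 + 25 = 203
|qF|² = (-4−(-9))² + (6−(-11))² + (0−(-12))² = 25 + 289 + 144 = 458
|qG|² = (-4−(-6))² + (6−6)² + (0−11)² = 4 + 0 + 121 = 125
Minimum is at G.

G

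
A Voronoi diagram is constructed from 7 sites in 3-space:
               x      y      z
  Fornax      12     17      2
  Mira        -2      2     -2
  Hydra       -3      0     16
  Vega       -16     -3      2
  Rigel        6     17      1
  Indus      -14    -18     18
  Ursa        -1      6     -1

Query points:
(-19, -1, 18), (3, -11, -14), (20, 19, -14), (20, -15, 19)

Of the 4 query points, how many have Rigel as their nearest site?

(-19, -1, 18) — d² to each: Fornax:1541, Mira:698, Hydra:261, Vega:269, Rigel:1238, Indus:314, Ursa:734 → nearest is Hydra
(3, -11, -14) — d² to each: Fornax:1121, Mira:338, Hydra:1057, Vega:681, Rigel:1018, Indus:1362, Ursa:474 → nearest is Mira
(20, 19, -14) — d² to each: Fornax:324, Mira:917, Hydra:1790, Vega:2036, Rigel:425, Indus:3549, Ursa:779 → nearest is Fornax
(20, -15, 19) — d² to each: Fornax:1377, Mira:1214, Hydra:763, Vega:1729, Rigel:1544, Indus:1166, Ursa:1282 → nearest is Hydra
0 of the 4 points have Rigel as nearest.

0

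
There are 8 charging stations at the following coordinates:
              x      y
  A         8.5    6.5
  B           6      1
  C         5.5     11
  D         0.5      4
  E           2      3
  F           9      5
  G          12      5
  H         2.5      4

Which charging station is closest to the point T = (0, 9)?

Since √ is increasing, it suffices to compare squared distances:
|TA|² = 72.25 + 6.25 = 78.5
|TB|² = 36 + 64 = 100
|TC|² = 30.25 + 4 = 34.25
|TD|² = 0.25 + 25 = 25.25
|TE|² = 4 + 36 = 40
|TF|² = 81 + 16 = 97
|TG|² = 144 + 16 = 160
|TH|² = 6.25 + 25 = 31.25
D is nearest.

D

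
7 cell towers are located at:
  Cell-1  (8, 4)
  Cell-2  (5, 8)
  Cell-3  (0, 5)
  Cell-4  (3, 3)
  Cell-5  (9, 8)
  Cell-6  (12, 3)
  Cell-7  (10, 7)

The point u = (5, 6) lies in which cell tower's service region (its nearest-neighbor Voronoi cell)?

Cell-2

Compare squared distances (the ordering matches that of the actual distances):
d²(u, Cell-1) = (5−8)² + (6−4)² = 9 + 4 = 13
d²(u, Cell-2) = (5−5)² + (6−8)² = 0 + 4 = 4
d²(u, Cell-3) = (5−0)² + (6−5)² = 25 + 1 = 26
d²(u, Cell-4) = (5−3)² + (6−3)² = 4 + 9 = 13
d²(u, Cell-5) = (5−9)² + (6−8)² = 16 + 4 = 20
d²(u, Cell-6) = (5−12)² + (6−3)² = 49 + 9 = 58
d²(u, Cell-7) = (5−10)² + (6−7)² = 25 + 1 = 26
The smallest is to Cell-2, so u lies in the Voronoi region of Cell-2.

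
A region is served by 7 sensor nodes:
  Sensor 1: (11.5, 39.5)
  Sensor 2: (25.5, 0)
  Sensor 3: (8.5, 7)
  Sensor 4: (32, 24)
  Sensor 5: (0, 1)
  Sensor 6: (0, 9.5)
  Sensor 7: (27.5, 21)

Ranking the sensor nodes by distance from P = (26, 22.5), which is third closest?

Since √ is increasing, it suffices to compare squared distances:
d²(P, Sensor 1) = 210.25 + 289 = 499.25
d²(P, Sensor 2) = 0.25 + 506.25 = 506.5
d²(P, Sensor 3) = 306.25 + 240.25 = 546.5
d²(P, Sensor 4) = 36 + 2.25 = 38.25
d²(P, Sensor 5) = 676 + 462.25 = 1138.25
d²(P, Sensor 6) = 676 + 169 = 845
d²(P, Sensor 7) = 2.25 + 2.25 = 4.5
Sorted ascending: Sensor 7, Sensor 4, Sensor 1, Sensor 2, … — the third-nearest is Sensor 1.

Sensor 1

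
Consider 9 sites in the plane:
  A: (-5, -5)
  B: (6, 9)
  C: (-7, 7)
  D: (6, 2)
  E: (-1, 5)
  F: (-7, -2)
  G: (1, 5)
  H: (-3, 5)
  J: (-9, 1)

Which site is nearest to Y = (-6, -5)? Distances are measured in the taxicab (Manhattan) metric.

d(Y,A) = 1 + 0 = 1
d(Y,B) = 12 + 14 = 26
d(Y,C) = 1 + 12 = 13
d(Y,D) = 12 + 7 = 19
d(Y,E) = 5 + 10 = 15
d(Y,F) = 1 + 3 = 4
d(Y,G) = 7 + 10 = 17
d(Y,H) = 3 + 10 = 13
d(Y,J) = 3 + 6 = 9
The smallest is to A, so Y lies in the Voronoi region of A.

A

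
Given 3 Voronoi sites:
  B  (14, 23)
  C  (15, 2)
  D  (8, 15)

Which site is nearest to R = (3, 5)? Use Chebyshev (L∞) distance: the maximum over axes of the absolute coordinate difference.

D

d(R,B) = max(11, 18) = 18
d(R,C) = max(12, 3) = 12
d(R,D) = max(5, 10) = 10
D is nearest.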